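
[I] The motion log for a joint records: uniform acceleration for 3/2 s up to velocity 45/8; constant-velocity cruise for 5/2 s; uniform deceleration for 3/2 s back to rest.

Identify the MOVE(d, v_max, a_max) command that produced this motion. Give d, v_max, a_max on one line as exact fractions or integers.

a_max = (45/8)/(3/2) = 15/4
d_a = ½·45/8·3/2 = 135/32; d_c = 45/8·5/2 = 225/16
d = 2·135/32 + 225/16 = 45/2
t_c = 5/2 > 0 so v_max = 45/8

d=45/2 v_max=45/8 a_max=15/4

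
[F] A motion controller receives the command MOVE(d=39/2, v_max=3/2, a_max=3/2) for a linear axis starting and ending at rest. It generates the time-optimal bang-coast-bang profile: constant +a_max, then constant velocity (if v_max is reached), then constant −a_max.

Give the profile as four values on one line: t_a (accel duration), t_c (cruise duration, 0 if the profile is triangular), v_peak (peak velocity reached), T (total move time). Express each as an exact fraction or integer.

t_a=1 t_c=12 v_peak=3/2 T=14

vₘ²/aₘ = (3/2)²/(3/2) = 3/2
39/2 ≥ 3/2 → trapezoidal
t_a = (3/2)/(3/2) = 1; v_peak = 3/2
d_cruise = 39/2 − 3/2 = 18; t_c = 18/(3/2) = 12
T = 2·1 + 12 = 14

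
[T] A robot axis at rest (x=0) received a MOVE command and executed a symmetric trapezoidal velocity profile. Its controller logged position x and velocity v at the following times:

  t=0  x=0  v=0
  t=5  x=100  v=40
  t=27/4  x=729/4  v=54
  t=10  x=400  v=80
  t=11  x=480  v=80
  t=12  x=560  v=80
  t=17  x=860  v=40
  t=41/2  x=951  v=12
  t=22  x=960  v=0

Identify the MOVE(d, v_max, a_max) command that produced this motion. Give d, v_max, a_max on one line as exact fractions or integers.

d=960 v_max=80 a_max=8

final state: t=22, x=960, v=0 → d = 960
a_max = (40−0)/(5−0) = 8
max v = 80 over t∈[10,12] → v_max = 80
check: 80·(10+2) = 960 ✓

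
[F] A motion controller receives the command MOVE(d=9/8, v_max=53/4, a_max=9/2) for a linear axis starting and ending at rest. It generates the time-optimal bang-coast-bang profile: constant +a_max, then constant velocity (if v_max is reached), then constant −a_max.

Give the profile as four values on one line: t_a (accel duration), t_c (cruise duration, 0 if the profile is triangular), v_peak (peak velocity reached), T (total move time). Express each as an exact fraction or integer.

t_a=1/2 t_c=0 v_peak=9/4 T=1

vₘ²/aₘ = (53/4)²/(9/2) = 2809/72
9/8 < 2809/72 → triangular
v_peak = √(9/8·9/2) = √(81/16) = 9/4
t_a = (9/4)/(9/2) = 1/2; t_c = 0
T = 2·1/2 = 1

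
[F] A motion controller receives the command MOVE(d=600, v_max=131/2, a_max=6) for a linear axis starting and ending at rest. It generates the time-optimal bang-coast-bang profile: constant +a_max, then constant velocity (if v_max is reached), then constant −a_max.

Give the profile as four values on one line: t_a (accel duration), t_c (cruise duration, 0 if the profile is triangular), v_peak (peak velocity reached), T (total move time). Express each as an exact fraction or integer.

t_a=10 t_c=0 v_peak=60 T=20

vₘ²/aₘ = (131/2)²/6 = 17161/24
600 < 17161/24 ⇒ no cruise
v_peak = √(600·6) = √3600 = 60
t_a = 60/6 = 10; t_c = 0
T = 2·10 = 20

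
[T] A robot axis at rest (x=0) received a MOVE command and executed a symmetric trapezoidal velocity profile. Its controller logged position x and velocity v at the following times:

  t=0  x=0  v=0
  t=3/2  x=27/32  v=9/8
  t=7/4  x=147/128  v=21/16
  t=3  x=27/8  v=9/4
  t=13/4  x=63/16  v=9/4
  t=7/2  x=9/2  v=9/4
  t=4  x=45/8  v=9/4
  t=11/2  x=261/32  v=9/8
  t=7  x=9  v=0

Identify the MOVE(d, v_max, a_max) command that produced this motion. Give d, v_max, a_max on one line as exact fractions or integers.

final state: t=7, x=9, v=0 → d = 9
a_max = (9/8−0)/(3/2−0) = 3/4
max v = 9/4 over t∈[3,4] → v_max = 9/4
check: 9/4·(3+1) = 9 ✓

d=9 v_max=9/4 a_max=3/4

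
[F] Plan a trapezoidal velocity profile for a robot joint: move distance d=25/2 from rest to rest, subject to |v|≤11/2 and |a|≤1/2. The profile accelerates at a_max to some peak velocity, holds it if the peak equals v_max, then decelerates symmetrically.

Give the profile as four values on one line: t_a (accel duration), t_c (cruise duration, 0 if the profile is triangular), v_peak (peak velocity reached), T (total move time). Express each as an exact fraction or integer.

(v_max)²/a_max = (11/2)²/(1/2) = 121/2
25/2 < 121/2 → triangular
v_peak = √(25/2·1/2) = √(25/4) = 5/2
t_a = (5/2)/(1/2) = 5; t_c = 0
T = 2·5 = 10

t_a=5 t_c=0 v_peak=5/2 T=10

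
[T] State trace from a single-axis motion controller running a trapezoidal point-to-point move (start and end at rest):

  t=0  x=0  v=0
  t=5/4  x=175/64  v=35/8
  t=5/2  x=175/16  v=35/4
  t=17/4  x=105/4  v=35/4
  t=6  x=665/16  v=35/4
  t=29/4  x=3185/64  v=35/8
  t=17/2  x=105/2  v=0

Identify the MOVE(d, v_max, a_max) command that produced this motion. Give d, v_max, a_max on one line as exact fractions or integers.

final state: t=17/2, x=105/2, v=0 → d = 105/2
a_max = (35/8−0)/(5/4−0) = 7/2
max v = 35/4 over t∈[5/2,6] → v_max = 35/4
check: 35/4·(5/2+7/2) = 105/2 ✓

d=105/2 v_max=35/4 a_max=7/2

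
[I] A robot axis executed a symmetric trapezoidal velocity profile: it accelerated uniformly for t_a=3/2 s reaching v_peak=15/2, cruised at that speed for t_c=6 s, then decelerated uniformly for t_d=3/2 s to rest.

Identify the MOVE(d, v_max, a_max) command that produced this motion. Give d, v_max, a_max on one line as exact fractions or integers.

a_max = (15/2)/(3/2) = 5
d_a = ½·15/2·3/2 = 45/8; d_c = 15/2·6 = 45
d = 2·45/8 + 45 = 225/4
t_c = 6 > 0 ⇒ limit active, v_max = 15/2

d=225/4 v_max=15/2 a_max=5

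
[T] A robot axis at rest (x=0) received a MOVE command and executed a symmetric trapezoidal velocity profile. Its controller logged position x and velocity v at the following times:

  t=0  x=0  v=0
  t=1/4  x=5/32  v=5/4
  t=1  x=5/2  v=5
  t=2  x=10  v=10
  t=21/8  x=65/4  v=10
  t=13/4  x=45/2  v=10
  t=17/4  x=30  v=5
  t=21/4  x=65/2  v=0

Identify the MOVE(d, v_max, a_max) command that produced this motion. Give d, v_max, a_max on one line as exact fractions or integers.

final state: t=21/4, x=65/2, v=0 → d = 65/2
a_max = (5/4−0)/(1/4−0) = 5
max v = 10 over t∈[2,13/4] → v_max = 10
check: 10·(2+5/4) = 65/2 ✓

d=65/2 v_max=10 a_max=5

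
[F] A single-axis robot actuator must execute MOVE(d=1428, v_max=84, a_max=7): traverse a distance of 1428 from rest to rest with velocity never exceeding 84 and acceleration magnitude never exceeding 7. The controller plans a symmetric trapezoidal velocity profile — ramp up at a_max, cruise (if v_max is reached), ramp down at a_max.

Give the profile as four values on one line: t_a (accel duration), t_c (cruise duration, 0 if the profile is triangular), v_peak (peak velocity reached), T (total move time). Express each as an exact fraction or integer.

t_a=12 t_c=5 v_peak=84 T=29

vₘ²/aₘ = 84²/7 = 1008
1428 ≥ 1008 so v_max reached
t_a = 84/7 = 12; v_peak = 84
d_cruise = 1428 − 1008 = 420; t_c = 420/84 = 5
T = 2·12 + 5 = 29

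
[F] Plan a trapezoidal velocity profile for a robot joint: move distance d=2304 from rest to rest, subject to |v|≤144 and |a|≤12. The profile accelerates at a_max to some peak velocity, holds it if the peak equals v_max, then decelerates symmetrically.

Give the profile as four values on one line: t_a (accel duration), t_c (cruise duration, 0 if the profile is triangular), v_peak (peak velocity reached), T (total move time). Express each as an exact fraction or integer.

t_a=12 t_c=4 v_peak=144 T=28

vₘ²/aₘ = 144²/12 = 1728
2304 ≥ 1728 ⇒ cruise phase
t_a = 144/12 = 12; v_peak = 144
d_cruise = 2304 − 1728 = 576; t_c = 576/144 = 4
T = 2·12 + 4 = 28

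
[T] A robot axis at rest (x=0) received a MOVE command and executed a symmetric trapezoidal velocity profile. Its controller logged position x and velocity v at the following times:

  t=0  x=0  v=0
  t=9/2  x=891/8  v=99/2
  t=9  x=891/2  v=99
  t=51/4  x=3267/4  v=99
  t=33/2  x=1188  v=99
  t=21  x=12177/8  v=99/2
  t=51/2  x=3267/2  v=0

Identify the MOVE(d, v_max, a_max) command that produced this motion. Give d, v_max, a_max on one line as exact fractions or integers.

final state: t=51/2, x=3267/2, v=0 → d = 3267/2
a_max = (99/2−0)/(9/2−0) = 11
max v = 99 over t∈[9,33/2] → v_max = 99
check: 99·(9+15/2) = 3267/2 ✓

d=3267/2 v_max=99 a_max=11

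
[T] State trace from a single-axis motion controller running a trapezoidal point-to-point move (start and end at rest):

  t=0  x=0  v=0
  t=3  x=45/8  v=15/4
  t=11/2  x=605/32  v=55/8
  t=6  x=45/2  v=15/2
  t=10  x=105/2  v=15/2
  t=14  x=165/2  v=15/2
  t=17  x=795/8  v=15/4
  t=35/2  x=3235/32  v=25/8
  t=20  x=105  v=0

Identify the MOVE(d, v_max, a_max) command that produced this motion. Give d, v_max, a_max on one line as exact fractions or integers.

final state: t=20, x=105, v=0 → d = 105
a_max = (15/4−0)/(3−0) = 5/4
max v = 15/2 over t∈[6,14] → v_max = 15/2
check: 15/2·(6+8) = 105 ✓

d=105 v_max=15/2 a_max=5/4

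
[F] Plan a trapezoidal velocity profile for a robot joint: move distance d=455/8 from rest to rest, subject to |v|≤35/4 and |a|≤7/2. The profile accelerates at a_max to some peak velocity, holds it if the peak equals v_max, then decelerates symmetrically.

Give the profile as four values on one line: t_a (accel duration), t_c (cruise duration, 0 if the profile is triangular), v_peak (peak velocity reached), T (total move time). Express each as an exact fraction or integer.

t_a=5/2 t_c=4 v_peak=35/4 T=9

(v_max)²/a_max = (35/4)²/(7/2) = 175/8
455/8 ≥ 175/8 ⇒ cruise phase
t_a = (35/4)/(7/2) = 5/2; v_peak = 35/4
d_cruise = 455/8 − 175/8 = 35; t_c = 35/(35/4) = 4
T = 2·5/2 + 4 = 9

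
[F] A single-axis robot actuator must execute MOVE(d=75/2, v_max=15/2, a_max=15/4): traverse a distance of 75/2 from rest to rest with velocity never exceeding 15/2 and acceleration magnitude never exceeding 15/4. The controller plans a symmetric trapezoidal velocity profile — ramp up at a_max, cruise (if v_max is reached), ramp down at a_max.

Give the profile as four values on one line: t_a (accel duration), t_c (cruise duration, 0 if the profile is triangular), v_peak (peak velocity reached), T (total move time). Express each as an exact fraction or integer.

vₘ²/aₘ = (15/2)²/(15/4) = 15
75/2 ≥ 15 ⇒ cruise phase
t_a = (15/2)/(15/4) = 2; v_peak = 15/2
d_cruise = 75/2 − 15 = 45/2; t_c = (45/2)/(15/2) = 3
T = 2·2 + 3 = 7

t_a=2 t_c=3 v_peak=15/2 T=7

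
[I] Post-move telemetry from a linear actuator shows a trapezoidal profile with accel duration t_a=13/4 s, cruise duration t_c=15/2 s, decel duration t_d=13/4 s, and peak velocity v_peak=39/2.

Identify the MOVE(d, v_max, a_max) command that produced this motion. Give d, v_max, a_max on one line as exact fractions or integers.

d=1677/8 v_max=39/2 a_max=6

a_max = (39/2)/(13/4) = 6
d_a = ½·39/2·13/4 = 507/16; d_c = 39/2·15/2 = 585/4
d = 2·507/16 + 585/4 = 1677/8
t_c = 15/2 > 0 → v_max = v_peak = 39/2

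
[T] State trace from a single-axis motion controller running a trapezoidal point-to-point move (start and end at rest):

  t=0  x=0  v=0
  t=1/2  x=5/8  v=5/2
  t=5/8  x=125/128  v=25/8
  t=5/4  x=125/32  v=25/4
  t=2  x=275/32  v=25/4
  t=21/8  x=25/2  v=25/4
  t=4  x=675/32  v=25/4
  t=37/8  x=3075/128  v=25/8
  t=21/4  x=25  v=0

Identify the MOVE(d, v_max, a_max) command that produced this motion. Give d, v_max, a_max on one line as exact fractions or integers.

final state: t=21/4, x=25, v=0 → d = 25
a_max = (5/2−0)/(1/2−0) = 5
max v = 25/4 over t∈[5/4,4] → v_max = 25/4
check: 25/4·(5/4+11/4) = 25 ✓

d=25 v_max=25/4 a_max=5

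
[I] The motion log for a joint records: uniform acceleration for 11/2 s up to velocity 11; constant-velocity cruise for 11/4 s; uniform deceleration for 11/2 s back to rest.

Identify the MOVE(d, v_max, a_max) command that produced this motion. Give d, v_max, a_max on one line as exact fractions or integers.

d=363/4 v_max=11 a_max=2

a_max = 11/(11/2) = 2
d_a = ½·11·11/2 = 121/4; d_c = 11·11/4 = 121/4
d = 2·121/4 + 121/4 = 363/4
t_c = 11/4 > 0 → v_max = v_peak = 11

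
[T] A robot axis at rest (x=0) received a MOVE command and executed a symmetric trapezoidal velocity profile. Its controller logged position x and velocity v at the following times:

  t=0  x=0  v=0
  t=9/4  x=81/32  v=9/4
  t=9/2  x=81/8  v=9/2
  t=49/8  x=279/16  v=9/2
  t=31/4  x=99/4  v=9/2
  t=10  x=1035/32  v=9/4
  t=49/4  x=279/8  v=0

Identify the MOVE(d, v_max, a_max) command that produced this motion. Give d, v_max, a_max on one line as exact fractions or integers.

d=279/8 v_max=9/2 a_max=1

final state: t=49/4, x=279/8, v=0 → d = 279/8
a_max = (9/4−0)/(9/4−0) = 1
max v = 9/2 over t∈[9/2,31/4] → v_max = 9/2
check: 9/2·(9/2+13/4) = 279/8 ✓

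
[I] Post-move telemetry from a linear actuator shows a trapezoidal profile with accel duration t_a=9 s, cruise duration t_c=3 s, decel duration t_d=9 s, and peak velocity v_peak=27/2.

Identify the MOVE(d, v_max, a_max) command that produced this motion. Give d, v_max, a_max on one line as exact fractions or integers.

d=162 v_max=27/2 a_max=3/2

a_max = (27/2)/9 = 3/2
d_a = ½·27/2·9 = 243/4; d_c = 27/2·3 = 81/2
d = 2·243/4 + 81/2 = 162
t_c = 3 > 0 ⇒ limit active, v_max = 27/2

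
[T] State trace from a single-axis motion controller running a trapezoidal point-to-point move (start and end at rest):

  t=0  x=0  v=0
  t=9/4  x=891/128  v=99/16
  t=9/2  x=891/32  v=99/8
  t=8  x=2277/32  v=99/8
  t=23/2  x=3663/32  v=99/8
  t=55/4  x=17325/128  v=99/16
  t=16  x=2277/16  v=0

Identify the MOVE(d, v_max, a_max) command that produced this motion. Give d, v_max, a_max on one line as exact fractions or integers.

final state: t=16, x=2277/16, v=0 → d = 2277/16
a_max = (99/16−0)/(9/4−0) = 11/4
max v = 99/8 over t∈[9/2,23/2] → v_max = 99/8
check: 99/8·(9/2+7) = 2277/16 ✓

d=2277/16 v_max=99/8 a_max=11/4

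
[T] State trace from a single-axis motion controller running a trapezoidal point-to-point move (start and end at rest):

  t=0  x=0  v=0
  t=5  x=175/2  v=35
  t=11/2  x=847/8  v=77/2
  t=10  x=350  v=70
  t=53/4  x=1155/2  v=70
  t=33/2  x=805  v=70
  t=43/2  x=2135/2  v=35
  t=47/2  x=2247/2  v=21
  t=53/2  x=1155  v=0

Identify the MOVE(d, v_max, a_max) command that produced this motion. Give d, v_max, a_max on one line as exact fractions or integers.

d=1155 v_max=70 a_max=7

final state: t=53/2, x=1155, v=0 → d = 1155
a_max = (35−0)/(5−0) = 7
max v = 70 over t∈[10,33/2] → v_max = 70
check: 70·(10+13/2) = 1155 ✓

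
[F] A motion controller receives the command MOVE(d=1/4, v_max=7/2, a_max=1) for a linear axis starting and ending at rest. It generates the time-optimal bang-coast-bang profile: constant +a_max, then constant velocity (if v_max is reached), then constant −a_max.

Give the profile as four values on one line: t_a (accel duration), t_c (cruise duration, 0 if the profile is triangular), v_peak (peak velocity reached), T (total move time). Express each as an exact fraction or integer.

(v_max)²/a_max = (7/2)²/1 = 49/4
1/4 < 49/4 ⇒ no cruise
v_peak = √(1/4·1) = √(1/4) = 1/2
t_a = (1/2)/1 = 1/2; t_c = 0
T = 2·1/2 = 1

t_a=1/2 t_c=0 v_peak=1/2 T=1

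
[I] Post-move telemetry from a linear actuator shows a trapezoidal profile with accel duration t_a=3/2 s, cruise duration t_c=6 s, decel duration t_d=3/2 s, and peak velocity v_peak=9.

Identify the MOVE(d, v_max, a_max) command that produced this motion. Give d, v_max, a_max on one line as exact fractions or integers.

a_max = 9/(3/2) = 6
d_a = ½·9·3/2 = 27/4; d_c = 9·6 = 54
d = 2·27/4 + 54 = 135/2
t_c = 6 > 0 → v_max = v_peak = 9

d=135/2 v_max=9 a_max=6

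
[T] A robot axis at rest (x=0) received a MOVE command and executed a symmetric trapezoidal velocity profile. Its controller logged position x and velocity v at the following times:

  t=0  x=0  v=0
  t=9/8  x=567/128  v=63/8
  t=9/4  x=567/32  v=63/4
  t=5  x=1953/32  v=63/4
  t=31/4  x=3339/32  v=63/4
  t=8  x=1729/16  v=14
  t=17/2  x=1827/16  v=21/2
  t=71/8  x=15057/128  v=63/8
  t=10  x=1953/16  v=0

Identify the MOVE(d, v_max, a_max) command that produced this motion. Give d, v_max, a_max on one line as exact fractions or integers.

d=1953/16 v_max=63/4 a_max=7

final state: t=10, x=1953/16, v=0 → d = 1953/16
a_max = (63/8−0)/(9/8−0) = 7
max v = 63/4 over t∈[9/4,31/4] → v_max = 63/4
check: 63/4·(9/4+11/2) = 1953/16 ✓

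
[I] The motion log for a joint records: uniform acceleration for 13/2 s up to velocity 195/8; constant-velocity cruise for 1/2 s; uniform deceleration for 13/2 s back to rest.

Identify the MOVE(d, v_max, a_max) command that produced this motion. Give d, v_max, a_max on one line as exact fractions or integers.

a_max = (195/8)/(13/2) = 15/4
d_a = ½·195/8·13/2 = 2535/32; d_c = 195/8·1/2 = 195/16
d = 2·2535/32 + 195/16 = 1365/8
t_c = 1/2 > 0 ⇒ limit active, v_max = 195/8

d=1365/8 v_max=195/8 a_max=15/4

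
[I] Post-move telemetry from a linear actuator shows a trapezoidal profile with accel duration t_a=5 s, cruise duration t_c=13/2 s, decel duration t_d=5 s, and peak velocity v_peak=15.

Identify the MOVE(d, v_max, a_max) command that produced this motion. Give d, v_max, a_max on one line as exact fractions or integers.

d=345/2 v_max=15 a_max=3

a_max = 15/5 = 3
d_a = ½·15·5 = 75/2; d_c = 15·13/2 = 195/2
d = 2·75/2 + 195/2 = 345/2
t_c = 13/2 > 0 → v_max = v_peak = 15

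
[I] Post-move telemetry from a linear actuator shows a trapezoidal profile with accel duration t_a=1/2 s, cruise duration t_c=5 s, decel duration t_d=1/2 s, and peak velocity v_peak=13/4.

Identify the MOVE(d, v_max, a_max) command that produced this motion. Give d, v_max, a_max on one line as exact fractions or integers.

a_max = (13/4)/(1/2) = 13/2
d_a = ½·13/4·1/2 = 13/16; d_c = 13/4·5 = 65/4
d = 2·13/16 + 65/4 = 143/8
t_c = 5 > 0 so v_max = 13/4

d=143/8 v_max=13/4 a_max=13/2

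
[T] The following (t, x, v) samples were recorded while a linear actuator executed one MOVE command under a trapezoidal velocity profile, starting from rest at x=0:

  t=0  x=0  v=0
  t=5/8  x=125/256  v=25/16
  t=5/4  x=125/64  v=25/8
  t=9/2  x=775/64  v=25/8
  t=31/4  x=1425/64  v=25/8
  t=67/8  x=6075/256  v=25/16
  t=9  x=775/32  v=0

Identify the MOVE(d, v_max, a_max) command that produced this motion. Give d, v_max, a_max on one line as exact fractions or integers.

final state: t=9, x=775/32, v=0 → d = 775/32
a_max = (25/16−0)/(5/8−0) = 5/2
max v = 25/8 over t∈[5/4,31/4] → v_max = 25/8
check: 25/8·(5/4+13/2) = 775/32 ✓

d=775/32 v_max=25/8 a_max=5/2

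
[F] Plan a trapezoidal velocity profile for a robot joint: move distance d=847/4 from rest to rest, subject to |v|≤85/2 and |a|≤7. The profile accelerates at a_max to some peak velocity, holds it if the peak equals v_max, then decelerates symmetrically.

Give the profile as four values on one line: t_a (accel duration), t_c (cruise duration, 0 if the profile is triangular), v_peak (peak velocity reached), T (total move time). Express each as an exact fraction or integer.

(v_max)²/a_max = (85/2)²/7 = 7225/28
847/4 < 7225/28 → triangular
v_peak = √(847/4·7) = √(5929/4) = 77/2
t_a = (77/2)/7 = 11/2; t_c = 0
T = 2·11/2 = 11

t_a=11/2 t_c=0 v_peak=77/2 T=11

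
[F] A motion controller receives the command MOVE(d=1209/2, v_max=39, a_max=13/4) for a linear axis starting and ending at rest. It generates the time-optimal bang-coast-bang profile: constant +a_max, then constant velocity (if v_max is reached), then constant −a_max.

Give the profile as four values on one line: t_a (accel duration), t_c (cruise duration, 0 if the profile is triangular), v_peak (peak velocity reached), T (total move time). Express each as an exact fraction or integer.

(v_max)²/a_max = 39²/(13/4) = 468
1209/2 ≥ 468 ⇒ cruise phase
t_a = 39/(13/4) = 12; v_peak = 39
d_cruise = 1209/2 − 468 = 273/2; t_c = (273/2)/39 = 7/2
T = 2·12 + 7/2 = 55/2

t_a=12 t_c=7/2 v_peak=39 T=55/2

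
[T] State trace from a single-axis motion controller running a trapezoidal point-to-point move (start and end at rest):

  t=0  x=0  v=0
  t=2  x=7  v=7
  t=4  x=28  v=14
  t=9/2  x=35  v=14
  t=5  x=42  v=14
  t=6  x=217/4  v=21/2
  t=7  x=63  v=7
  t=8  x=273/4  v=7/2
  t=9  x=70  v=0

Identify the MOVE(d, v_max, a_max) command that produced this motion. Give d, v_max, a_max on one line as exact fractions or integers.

final state: t=9, x=70, v=0 → d = 70
a_max = (7−0)/(2−0) = 7/2
max v = 14 over t∈[4,5] → v_max = 14
check: 14·(4+1) = 70 ✓

d=70 v_max=14 a_max=7/2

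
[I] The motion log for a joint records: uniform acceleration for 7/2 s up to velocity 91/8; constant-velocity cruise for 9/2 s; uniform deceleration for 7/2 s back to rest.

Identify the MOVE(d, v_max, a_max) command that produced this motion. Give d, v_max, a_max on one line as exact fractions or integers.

d=91 v_max=91/8 a_max=13/4

a_max = (91/8)/(7/2) = 13/4
d_a = ½·91/8·7/2 = 637/32; d_c = 91/8·9/2 = 819/16
d = 2·637/32 + 819/16 = 91
t_c = 9/2 > 0 so v_max = 91/8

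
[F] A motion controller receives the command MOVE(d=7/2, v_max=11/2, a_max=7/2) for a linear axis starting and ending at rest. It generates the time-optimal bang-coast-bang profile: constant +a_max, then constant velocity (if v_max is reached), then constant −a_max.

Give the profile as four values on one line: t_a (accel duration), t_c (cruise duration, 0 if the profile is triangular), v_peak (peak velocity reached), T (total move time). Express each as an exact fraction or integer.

t_a=1 t_c=0 v_peak=7/2 T=2

vₘ²/aₘ = (11/2)²/(7/2) = 121/14
7/2 < 121/14 → triangular
v_peak = √(7/2·7/2) = √(49/4) = 7/2
t_a = (7/2)/(7/2) = 1; t_c = 0
T = 2·1 = 2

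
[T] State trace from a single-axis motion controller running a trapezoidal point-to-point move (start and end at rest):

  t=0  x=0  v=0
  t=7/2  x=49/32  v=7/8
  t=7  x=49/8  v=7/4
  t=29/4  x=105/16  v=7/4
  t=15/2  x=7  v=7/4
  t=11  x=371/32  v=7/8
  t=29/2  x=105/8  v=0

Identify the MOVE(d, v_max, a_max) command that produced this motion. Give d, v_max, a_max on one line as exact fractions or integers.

final state: t=29/2, x=105/8, v=0 → d = 105/8
a_max = (7/8−0)/(7/2−0) = 1/4
max v = 7/4 over t∈[7,15/2] → v_max = 7/4
check: 7/4·(7+1/2) = 105/8 ✓

d=105/8 v_max=7/4 a_max=1/4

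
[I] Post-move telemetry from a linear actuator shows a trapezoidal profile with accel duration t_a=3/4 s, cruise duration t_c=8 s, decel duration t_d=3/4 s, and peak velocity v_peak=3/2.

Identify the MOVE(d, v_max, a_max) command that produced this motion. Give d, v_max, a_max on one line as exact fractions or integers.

a_max = (3/2)/(3/4) = 2
d_a = ½·3/2·3/4 = 9/16; d_c = 3/2·8 = 12
d = 2·9/16 + 12 = 105/8
t_c = 8 > 0 ⇒ limit active, v_max = 3/2

d=105/8 v_max=3/2 a_max=2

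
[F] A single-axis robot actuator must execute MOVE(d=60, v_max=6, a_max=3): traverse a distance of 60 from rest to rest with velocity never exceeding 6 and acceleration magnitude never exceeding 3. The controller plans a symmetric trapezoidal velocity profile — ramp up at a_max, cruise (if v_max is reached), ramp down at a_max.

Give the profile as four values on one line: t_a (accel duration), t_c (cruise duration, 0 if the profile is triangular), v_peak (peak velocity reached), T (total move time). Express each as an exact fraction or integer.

v_max²/a_max = 6²/3 = 12
60 ≥ 12 → trapezoidal
t_a = 6/3 = 2; v_peak = 6
d_cruise = 60 − 12 = 48; t_c = 48/6 = 8
T = 2·2 + 8 = 12

t_a=2 t_c=8 v_peak=6 T=12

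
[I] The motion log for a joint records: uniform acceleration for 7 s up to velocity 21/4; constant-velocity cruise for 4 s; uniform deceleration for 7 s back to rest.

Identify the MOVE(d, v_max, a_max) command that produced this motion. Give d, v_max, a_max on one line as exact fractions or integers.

d=231/4 v_max=21/4 a_max=3/4

a_max = (21/4)/7 = 3/4
d_a = ½·21/4·7 = 147/8; d_c = 21/4·4 = 21
d = 2·147/8 + 21 = 231/4
t_c = 4 > 0 ⇒ limit active, v_max = 21/4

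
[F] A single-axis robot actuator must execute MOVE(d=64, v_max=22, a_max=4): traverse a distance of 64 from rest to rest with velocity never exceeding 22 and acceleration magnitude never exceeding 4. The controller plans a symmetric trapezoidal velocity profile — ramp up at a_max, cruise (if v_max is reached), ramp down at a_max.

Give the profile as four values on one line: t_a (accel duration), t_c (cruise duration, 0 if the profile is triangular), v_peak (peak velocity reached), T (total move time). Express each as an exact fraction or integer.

(v_max)²/a_max = 22²/4 = 121
64 < 121 so t_c = 0
v_peak = √(64·4) = √256 = 16
t_a = 16/4 = 4; t_c = 0
T = 2·4 = 8

t_a=4 t_c=0 v_peak=16 T=8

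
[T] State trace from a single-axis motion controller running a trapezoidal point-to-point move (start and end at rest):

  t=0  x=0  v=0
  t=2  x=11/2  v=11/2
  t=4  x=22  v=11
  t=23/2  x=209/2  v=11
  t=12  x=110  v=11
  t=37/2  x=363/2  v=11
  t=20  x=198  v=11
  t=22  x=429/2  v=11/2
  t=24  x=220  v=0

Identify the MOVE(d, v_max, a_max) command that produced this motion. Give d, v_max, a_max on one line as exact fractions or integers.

d=220 v_max=11 a_max=11/4

final state: t=24, x=220, v=0 → d = 220
a_max = (11/2−0)/(2−0) = 11/4
max v = 11 over t∈[4,20] → v_max = 11
check: 11·(4+16) = 220 ✓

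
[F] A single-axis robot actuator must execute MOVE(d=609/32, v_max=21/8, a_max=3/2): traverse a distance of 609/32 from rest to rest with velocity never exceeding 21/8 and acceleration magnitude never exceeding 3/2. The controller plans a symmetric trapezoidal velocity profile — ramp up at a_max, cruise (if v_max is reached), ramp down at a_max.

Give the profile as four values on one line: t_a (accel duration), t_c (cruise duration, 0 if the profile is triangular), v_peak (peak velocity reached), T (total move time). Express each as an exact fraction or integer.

t_a=7/4 t_c=11/2 v_peak=21/8 T=9

(v_max)²/a_max = (21/8)²/(3/2) = 147/32
609/32 ≥ 147/32 → trapezoidal
t_a = (21/8)/(3/2) = 7/4; v_peak = 21/8
d_cruise = 609/32 − 147/32 = 231/16; t_c = (231/16)/(21/8) = 11/2
T = 2·7/4 + 11/2 = 9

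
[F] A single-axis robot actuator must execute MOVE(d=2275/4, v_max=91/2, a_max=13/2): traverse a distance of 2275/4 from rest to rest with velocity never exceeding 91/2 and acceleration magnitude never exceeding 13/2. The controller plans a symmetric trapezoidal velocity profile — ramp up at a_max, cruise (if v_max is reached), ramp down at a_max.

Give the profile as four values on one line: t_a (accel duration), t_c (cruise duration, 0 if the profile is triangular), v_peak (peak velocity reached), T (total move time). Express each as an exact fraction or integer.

v_max²/a_max = (91/2)²/(13/2) = 637/2
2275/4 ≥ 637/2 ⇒ cruise phase
t_a = (91/2)/(13/2) = 7; v_peak = 91/2
d_cruise = 2275/4 − 637/2 = 1001/4; t_c = (1001/4)/(91/2) = 11/2
T = 2·7 + 11/2 = 39/2

t_a=7 t_c=11/2 v_peak=91/2 T=39/2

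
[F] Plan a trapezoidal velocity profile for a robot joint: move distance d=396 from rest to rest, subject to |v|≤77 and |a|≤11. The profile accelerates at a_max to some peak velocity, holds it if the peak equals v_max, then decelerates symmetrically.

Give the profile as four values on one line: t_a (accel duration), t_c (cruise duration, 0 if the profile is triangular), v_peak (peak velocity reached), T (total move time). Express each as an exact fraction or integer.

(v_max)²/a_max = 77²/11 = 539
396 < 539 ⇒ no cruise
v_peak = √(396·11) = √4356 = 66
t_a = 66/11 = 6; t_c = 0
T = 2·6 = 12

t_a=6 t_c=0 v_peak=66 T=12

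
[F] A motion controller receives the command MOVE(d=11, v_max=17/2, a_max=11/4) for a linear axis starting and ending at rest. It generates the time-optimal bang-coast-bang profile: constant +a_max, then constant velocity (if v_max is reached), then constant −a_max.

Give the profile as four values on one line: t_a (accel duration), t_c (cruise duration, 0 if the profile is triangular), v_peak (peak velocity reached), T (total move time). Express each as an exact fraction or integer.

t_a=2 t_c=0 v_peak=11/2 T=4

v_max²/a_max = (17/2)²/(11/4) = 289/11
11 < 289/11 so t_c = 0
v_peak = √(11·11/4) = √(121/4) = 11/2
t_a = (11/2)/(11/4) = 2; t_c = 0
T = 2·2 = 4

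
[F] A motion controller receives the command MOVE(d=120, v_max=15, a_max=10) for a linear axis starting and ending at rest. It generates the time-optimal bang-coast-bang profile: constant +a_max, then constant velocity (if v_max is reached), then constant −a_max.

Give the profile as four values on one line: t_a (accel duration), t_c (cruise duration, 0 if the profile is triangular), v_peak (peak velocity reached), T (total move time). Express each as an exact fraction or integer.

t_a=3/2 t_c=13/2 v_peak=15 T=19/2

v_max²/a_max = 15²/10 = 45/2
120 ≥ 45/2 so v_max reached
t_a = 15/10 = 3/2; v_peak = 15
d_cruise = 120 − 45/2 = 195/2; t_c = (195/2)/15 = 13/2
T = 2·3/2 + 13/2 = 19/2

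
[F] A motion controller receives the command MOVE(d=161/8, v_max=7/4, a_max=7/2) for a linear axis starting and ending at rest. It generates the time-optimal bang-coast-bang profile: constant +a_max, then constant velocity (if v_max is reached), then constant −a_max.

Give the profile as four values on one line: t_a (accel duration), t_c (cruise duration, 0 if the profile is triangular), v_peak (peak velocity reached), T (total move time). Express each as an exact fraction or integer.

v_max²/a_max = (7/4)²/(7/2) = 7/8
161/8 ≥ 7/8 → trapezoidal
t_a = (7/4)/(7/2) = 1/2; v_peak = 7/4
d_cruise = 161/8 − 7/8 = 77/4; t_c = (77/4)/(7/4) = 11
T = 2·1/2 + 11 = 12

t_a=1/2 t_c=11 v_peak=7/4 T=12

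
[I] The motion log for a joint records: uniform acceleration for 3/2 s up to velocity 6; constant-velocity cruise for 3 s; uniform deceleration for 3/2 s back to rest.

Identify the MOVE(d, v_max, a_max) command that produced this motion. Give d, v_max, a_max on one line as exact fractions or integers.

d=27 v_max=6 a_max=4

a_max = 6/(3/2) = 4
d_a = ½·6·3/2 = 9/2; d_c = 6·3 = 18
d = 2·9/2 + 18 = 27
t_c = 3 > 0 → v_max = v_peak = 6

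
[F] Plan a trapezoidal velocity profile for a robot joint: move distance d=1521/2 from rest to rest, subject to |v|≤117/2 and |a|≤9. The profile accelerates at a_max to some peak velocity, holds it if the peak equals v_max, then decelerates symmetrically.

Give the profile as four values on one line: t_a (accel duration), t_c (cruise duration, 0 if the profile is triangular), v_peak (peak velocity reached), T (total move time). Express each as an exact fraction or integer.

t_a=13/2 t_c=13/2 v_peak=117/2 T=39/2

v_max²/a_max = (117/2)²/9 = 1521/4
1521/2 ≥ 1521/4 so v_max reached
t_a = (117/2)/9 = 13/2; v_peak = 117/2
d_cruise = 1521/2 − 1521/4 = 1521/4; t_c = (1521/4)/(117/2) = 13/2
T = 2·13/2 + 13/2 = 39/2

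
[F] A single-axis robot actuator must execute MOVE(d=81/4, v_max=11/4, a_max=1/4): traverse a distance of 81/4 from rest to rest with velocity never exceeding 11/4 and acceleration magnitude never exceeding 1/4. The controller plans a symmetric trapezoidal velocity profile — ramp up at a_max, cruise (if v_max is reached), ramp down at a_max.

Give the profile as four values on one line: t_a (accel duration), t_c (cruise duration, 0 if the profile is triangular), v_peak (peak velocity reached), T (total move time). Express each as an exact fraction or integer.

v_max²/a_max = (11/4)²/(1/4) = 121/4
81/4 < 121/4 → triangular
v_peak = √(81/4·1/4) = √(81/16) = 9/4
t_a = (9/4)/(1/4) = 9; t_c = 0
T = 2·9 = 18

t_a=9 t_c=0 v_peak=9/4 T=18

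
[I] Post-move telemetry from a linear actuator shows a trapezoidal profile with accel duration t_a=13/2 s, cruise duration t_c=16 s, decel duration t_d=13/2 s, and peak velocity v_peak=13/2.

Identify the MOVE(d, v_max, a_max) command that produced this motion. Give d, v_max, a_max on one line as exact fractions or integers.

a_max = (13/2)/(13/2) = 1
d_a = ½·13/2·13/2 = 169/8; d_c = 13/2·16 = 104
d = 2·169/8 + 104 = 585/4
t_c = 16 > 0 → v_max = v_peak = 13/2

d=585/4 v_max=13/2 a_max=1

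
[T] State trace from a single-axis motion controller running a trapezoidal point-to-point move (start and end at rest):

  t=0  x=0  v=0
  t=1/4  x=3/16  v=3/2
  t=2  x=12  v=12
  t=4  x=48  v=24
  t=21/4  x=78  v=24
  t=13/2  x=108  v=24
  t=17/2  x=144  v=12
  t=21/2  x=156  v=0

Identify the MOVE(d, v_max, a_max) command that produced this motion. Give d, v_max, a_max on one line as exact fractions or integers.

final state: t=21/2, x=156, v=0 → d = 156
a_max = (3/2−0)/(1/4−0) = 6
max v = 24 over t∈[4,13/2] → v_max = 24
check: 24·(4+5/2) = 156 ✓

d=156 v_max=24 a_max=6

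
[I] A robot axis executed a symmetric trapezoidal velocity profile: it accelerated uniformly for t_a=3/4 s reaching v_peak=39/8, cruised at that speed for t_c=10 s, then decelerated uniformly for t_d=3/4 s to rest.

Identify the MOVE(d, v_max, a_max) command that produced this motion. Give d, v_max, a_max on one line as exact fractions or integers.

d=1677/32 v_max=39/8 a_max=13/2

a_max = (39/8)/(3/4) = 13/2
d_a = ½·39/8·3/4 = 117/64; d_c = 39/8·10 = 195/4
d = 2·117/64 + 195/4 = 1677/32
t_c = 10 > 0 → v_max = v_peak = 39/8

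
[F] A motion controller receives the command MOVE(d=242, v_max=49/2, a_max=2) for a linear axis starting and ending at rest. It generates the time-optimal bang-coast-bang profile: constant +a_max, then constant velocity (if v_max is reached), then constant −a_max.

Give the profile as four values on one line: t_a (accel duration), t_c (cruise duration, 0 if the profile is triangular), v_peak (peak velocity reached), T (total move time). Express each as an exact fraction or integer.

vₘ²/aₘ = (49/2)²/2 = 2401/8
242 < 2401/8 so t_c = 0
v_peak = √(242·2) = √484 = 22
t_a = 22/2 = 11; t_c = 0
T = 2·11 = 22

t_a=11 t_c=0 v_peak=22 T=22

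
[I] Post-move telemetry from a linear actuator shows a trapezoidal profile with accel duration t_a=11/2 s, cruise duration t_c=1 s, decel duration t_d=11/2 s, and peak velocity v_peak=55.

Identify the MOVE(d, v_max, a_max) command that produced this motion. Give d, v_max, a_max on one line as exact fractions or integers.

d=715/2 v_max=55 a_max=10

a_max = 55/(11/2) = 10
d_a = ½·55·11/2 = 605/4; d_c = 55·1 = 55
d = 2·605/4 + 55 = 715/2
t_c = 1 > 0 → v_max = v_peak = 55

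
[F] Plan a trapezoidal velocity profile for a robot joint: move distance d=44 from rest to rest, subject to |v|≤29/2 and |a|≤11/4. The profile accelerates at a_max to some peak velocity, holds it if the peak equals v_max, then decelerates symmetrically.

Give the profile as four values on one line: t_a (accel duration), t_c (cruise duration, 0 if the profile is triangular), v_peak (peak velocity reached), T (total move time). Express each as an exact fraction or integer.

t_a=4 t_c=0 v_peak=11 T=8

(v_max)²/a_max = (29/2)²/(11/4) = 841/11
44 < 841/11 → triangular
v_peak = √(44·11/4) = √121 = 11
t_a = 11/(11/4) = 4; t_c = 0
T = 2·4 = 8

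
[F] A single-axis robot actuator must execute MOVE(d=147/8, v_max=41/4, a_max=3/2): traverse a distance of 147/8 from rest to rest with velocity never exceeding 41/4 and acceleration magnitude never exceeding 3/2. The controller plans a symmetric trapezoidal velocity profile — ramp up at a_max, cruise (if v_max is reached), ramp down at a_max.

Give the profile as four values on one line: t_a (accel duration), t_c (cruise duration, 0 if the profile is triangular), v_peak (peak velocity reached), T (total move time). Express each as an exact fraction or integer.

t_a=7/2 t_c=0 v_peak=21/4 T=7

v_max²/a_max = (41/4)²/(3/2) = 1681/24
147/8 < 1681/24 ⇒ no cruise
v_peak = √(147/8·3/2) = √(441/16) = 21/4
t_a = (21/4)/(3/2) = 7/2; t_c = 0
T = 2·7/2 = 7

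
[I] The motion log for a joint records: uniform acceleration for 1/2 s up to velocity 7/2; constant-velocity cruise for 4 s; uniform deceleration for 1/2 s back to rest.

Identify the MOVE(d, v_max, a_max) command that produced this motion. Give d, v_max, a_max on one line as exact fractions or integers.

d=63/4 v_max=7/2 a_max=7

a_max = (7/2)/(1/2) = 7
d_a = ½·7/2·1/2 = 7/8; d_c = 7/2·4 = 14
d = 2·7/8 + 14 = 63/4
t_c = 4 > 0 → v_max = v_peak = 7/2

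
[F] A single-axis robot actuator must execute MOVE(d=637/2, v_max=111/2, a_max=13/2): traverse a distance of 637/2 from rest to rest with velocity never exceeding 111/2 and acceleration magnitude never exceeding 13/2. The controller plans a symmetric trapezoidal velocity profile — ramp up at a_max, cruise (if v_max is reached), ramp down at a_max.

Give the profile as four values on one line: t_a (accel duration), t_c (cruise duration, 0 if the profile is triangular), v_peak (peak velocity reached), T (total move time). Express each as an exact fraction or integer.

(v_max)²/a_max = (111/2)²/(13/2) = 12321/26
637/2 < 12321/26 → triangular
v_peak = √(637/2·13/2) = √(8281/4) = 91/2
t_a = (91/2)/(13/2) = 7; t_c = 0
T = 2·7 = 14

t_a=7 t_c=0 v_peak=91/2 T=14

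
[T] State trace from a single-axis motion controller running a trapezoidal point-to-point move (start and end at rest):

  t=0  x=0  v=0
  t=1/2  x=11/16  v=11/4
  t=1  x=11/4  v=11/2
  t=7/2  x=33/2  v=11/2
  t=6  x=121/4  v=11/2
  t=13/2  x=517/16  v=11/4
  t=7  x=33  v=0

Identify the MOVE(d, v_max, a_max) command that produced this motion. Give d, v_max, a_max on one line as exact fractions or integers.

d=33 v_max=11/2 a_max=11/2

final state: t=7, x=33, v=0 → d = 33
a_max = (11/4−0)/(1/2−0) = 11/2
max v = 11/2 over t∈[1,6] → v_max = 11/2
check: 11/2·(1+5) = 33 ✓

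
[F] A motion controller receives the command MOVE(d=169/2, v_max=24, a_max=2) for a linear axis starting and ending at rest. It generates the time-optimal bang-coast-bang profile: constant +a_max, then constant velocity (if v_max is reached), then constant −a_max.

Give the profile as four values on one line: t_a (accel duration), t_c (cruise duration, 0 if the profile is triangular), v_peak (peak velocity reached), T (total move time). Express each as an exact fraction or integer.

t_a=13/2 t_c=0 v_peak=13 T=13

v_max²/a_max = 24²/2 = 288
169/2 < 288 so t_c = 0
v_peak = √(169/2·2) = √169 = 13
t_a = 13/2; t_c = 0
T = 2·13/2 = 13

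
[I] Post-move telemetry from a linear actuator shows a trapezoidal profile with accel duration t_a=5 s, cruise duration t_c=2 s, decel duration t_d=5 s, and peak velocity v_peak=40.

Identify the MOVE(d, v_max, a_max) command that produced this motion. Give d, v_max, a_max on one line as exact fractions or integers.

d=280 v_max=40 a_max=8

a_max = 40/5 = 8
d_a = ½·40·5 = 100; d_c = 40·2 = 80
d = 2·100 + 80 = 280
t_c = 2 > 0 ⇒ limit active, v_max = 40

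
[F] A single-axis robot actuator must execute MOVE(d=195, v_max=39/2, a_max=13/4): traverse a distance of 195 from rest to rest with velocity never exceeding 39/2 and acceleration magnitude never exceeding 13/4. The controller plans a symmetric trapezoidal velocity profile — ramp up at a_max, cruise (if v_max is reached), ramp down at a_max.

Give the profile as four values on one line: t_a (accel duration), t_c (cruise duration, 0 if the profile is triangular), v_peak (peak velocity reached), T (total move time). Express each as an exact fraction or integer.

t_a=6 t_c=4 v_peak=39/2 T=16

(v_max)²/a_max = (39/2)²/(13/4) = 117
195 ≥ 117 ⇒ cruise phase
t_a = (39/2)/(13/4) = 6; v_peak = 39/2
d_cruise = 195 − 117 = 78; t_c = 78/(39/2) = 4
T = 2·6 + 4 = 16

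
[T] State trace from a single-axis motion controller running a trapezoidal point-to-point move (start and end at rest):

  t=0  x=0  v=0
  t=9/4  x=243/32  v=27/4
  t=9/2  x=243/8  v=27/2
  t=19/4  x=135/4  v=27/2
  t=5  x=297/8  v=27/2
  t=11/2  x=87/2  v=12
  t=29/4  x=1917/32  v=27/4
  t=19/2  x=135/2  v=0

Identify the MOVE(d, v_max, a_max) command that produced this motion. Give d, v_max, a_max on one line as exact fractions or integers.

d=135/2 v_max=27/2 a_max=3

final state: t=19/2, x=135/2, v=0 → d = 135/2
a_max = (27/4−0)/(9/4−0) = 3
max v = 27/2 over t∈[9/2,5] → v_max = 27/2
check: 27/2·(9/2+1/2) = 135/2 ✓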